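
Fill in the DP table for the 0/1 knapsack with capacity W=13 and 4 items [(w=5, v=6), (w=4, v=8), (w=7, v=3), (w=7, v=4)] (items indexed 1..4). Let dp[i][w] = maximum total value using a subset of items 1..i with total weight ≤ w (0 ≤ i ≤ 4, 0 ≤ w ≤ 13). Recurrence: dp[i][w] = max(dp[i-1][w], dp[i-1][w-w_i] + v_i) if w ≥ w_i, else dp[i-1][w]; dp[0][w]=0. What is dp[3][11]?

i\w   0   1   2   3   4   5   6   7   8   9  10  11  12  13
  0   0   0   0   0   0   0   0   0   0   0   0   0   0   0
  1   0   0   0   0   0   6   6   6   6   6   6   6   6   6
  2   0   0   0   0   8   8   8   8   8  14  14  14  14  14
  3   0   0   0   0   8   8   8   8   8  14  14  14  14  14
  4   0   0   0   0   8   8   8   8   8  14  14  14  14  14

14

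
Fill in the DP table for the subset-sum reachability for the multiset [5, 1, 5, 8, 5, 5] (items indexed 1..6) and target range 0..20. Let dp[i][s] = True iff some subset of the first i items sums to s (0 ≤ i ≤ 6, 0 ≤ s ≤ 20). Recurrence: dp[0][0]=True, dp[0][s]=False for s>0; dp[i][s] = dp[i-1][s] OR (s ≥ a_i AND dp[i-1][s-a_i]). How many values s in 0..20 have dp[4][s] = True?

12

i\s   0   1   2   3   4   5   6   7   8   9  10  11  12  13  14  15  16  17  18  19  20
  0   T   F   F   F   F   F   F   F   F   F   F   F   F   F   F   F   F   F   F   F   F
  1   T   F   F   F   F   T   F   F   F   F   F   F   F   F   F   F   F   F   F   F   F
  2   T   T   F   F   F   T   T   F   F   F   F   F   F   F   F   F   F   F   F   F   F
  3   T   T   F   F   F   T   T   F   F   F   T   T   F   F   F   F   F   F   F   F   F
  4   T   T   F   F   F   T   T   F   T   T   T   T   F   T   T   F   F   F   T   T   F
  5   T   T   F   F   F   T   T   F   T   T   T   T   F   T   T   T   T   F   T   T   F
  6   T   T   F   F   F   T   T   F   T   T   T   T   F   T   T   T   T   F   T   T   T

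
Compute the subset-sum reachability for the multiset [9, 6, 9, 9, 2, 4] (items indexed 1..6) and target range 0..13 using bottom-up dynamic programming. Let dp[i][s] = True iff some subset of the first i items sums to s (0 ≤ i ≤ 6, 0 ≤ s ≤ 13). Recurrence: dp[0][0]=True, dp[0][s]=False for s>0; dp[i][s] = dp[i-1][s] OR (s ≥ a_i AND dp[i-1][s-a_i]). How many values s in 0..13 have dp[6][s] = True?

i\s   0   1   2   3   4   5   6   7   8   9  10  11  12  13
  0   T   F   F   F   F   F   F   F   F   F   F   F   F   F
  1   T   F   F   F   F   F   F   F   F   T   F   F   F   F
  2   T   F   F   F   F   F   T   F   F   T   F   F   F   F
  3   T   F   F   F   F   F   T   F   F   T   F   F   F   F
  4   T   F   F   F   F   F   T   F   F   T   F   F   F   F
  5   T   F   T   F   F   F   T   F   T   T   F   T   F   F
  6   T   F   T   F   T   F   T   F   T   T   T   T   T   T

10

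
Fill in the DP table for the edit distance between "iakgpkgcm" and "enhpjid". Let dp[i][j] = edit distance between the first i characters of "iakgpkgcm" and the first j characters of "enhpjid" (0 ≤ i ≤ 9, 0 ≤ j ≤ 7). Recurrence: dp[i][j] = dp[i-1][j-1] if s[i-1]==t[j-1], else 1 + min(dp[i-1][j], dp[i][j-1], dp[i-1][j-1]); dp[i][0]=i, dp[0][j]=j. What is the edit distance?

   ''  e  n  h  p  j  i  d
''  0  1  2  3  4  5  6  7
 i  1  1  2  3  4  5  5  6
 a  2  2  2  3  4  5  6  6
 k  3  3  3  3  4  5  6  7
 g  4  4  4  4  4  5  6  7
 p  5  5  5  5  4  5  6  7
 k  6  6  6  6  5  5  6  7
 g  7  7  7  7  6  6  6  7
 c  8  8  8  8  7  7  7  7
 m  9  9  9  9  8  8  8  8

8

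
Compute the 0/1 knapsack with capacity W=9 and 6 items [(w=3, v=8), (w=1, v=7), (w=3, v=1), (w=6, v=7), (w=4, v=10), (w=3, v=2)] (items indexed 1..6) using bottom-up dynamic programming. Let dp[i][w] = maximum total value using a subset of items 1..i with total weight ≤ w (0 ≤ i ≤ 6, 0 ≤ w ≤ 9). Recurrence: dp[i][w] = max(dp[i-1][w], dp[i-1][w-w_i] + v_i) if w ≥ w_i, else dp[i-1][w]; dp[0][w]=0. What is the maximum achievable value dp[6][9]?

i\w   0   1   2   3   4   5   6   7   8   9
  0   0   0   0   0   0   0   0   0   0   0
  1   0   0   0   8   8   8   8   8   8   8
  2   0   7   7   8  15  15  15  15  15  15
  3   0   7   7   8  15  15  15  16  16  16
  4   0   7   7   8  15  15  15  16  16  16
  5   0   7   7   8  15  17  17  18  25  25
  6   0   7   7   8  15  17  17  18  25  25

25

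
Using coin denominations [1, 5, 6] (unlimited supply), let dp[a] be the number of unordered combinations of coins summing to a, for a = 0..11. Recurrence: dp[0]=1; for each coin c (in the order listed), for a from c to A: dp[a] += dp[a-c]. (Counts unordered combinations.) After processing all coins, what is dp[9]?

3

after  coin     0     1     2     3     4     5     6     7     8     9    10    11
          1     1     1     1     1     1     1     1     1     1     1     1     1
          5     1     1     1     1     1     2     2     2     2     2     3     3
          6     1     1     1     1     1     2     3     3     3     3     4     5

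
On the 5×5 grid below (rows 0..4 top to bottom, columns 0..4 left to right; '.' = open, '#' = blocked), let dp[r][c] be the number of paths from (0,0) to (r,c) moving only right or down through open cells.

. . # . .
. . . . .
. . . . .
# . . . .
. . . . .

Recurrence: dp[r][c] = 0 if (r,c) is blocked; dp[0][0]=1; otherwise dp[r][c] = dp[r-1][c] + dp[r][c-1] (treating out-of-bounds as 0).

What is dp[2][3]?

r\c   0   1   2   3   4
  0   1   1   0   0   0
  1   1   2   2   2   2
  2   1   3   5   7   9
  3   0   3   8  15  24
  4   0   3  11  26  50

7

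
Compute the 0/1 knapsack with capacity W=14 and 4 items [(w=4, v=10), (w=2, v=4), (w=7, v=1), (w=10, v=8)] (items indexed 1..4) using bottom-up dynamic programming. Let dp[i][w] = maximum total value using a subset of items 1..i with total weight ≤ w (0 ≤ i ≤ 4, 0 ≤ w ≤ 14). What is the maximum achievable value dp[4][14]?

i\w   0   1   2   3   4   5   6   7   8   9  10  11  12  13  14
  0   0   0   0   0   0   0   0   0   0   0   0   0   0   0   0
  1   0   0   0   0  10  10  10  10  10  10  10  10  10  10  10
  2   0   0   4   4  10  10  14  14  14  14  14  14  14  14  14
  3   0   0   4   4  10  10  14  14  14  14  14  14  14  15  15
  4   0   0   4   4  10  10  14  14  14  14  14  14  14  15  18

18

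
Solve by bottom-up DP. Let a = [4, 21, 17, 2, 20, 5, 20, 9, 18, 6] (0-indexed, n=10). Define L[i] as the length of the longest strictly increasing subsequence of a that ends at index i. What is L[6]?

   i    0    1    2    3    4    5    6    7    8    9
a[i]    4   21   17    2   20    5   20    9   18    6
L[i]    1    2    2    1    3    2    3    3    4    3

3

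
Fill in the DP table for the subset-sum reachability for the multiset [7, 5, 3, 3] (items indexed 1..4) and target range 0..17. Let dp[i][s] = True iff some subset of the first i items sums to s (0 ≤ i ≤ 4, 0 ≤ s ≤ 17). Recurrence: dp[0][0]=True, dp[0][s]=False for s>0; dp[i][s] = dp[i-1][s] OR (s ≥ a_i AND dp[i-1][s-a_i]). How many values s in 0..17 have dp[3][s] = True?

i\s   0   1   2   3   4   5   6   7   8   9  10  11  12  13  14  15  16  17
  0   T   F   F   F   F   F   F   F   F   F   F   F   F   F   F   F   F   F
  1   T   F   F   F   F   F   F   T   F   F   F   F   F   F   F   F   F   F
  2   T   F   F   F   F   T   F   T   F   F   F   F   T   F   F   F   F   F
  3   T   F   F   T   F   T   F   T   T   F   T   F   T   F   F   T   F   F
  4   T   F   F   T   F   T   T   T   T   F   T   T   T   T   F   T   F   F

8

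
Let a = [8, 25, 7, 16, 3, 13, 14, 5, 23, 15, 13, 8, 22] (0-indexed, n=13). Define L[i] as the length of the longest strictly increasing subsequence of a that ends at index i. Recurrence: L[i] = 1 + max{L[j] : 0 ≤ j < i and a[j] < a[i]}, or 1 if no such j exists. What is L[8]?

   i    0    1    2    3    4    5    6    7    8    9   10   11   12
a[i]    8   25    7   16    3   13   14    5   23   15   13    8   22
L[i]    1    2    1    2    1    2    3    2    4    4    3    3    5

4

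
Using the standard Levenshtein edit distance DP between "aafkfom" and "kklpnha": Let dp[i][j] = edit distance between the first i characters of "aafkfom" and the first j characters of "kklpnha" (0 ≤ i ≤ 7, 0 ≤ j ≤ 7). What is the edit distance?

7

   ''  k  k  l  p  n  h  a
''  0  1  2  3  4  5  6  7
 a  1  1  2  3  4  5  6  6
 a  2  2  2  3  4  5  6  6
 f  3  3  3  3  4  5  6  7
 k  4  3  3  4  4  5  6  7
 f  5  4  4  4  5  5  6  7
 o  6  5  5  5  5  6  6  7
 m  7  6  6  6  6  6  7  7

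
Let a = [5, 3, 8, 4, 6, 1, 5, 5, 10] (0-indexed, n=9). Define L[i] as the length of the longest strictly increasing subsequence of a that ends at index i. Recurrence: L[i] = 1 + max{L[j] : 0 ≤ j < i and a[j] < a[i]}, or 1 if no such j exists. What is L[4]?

3

   i    0    1    2    3    4    5    6    7    8
a[i]    5    3    8    4    6    1    5    5   10
L[i]    1    1    2    2    3    1    3    3    4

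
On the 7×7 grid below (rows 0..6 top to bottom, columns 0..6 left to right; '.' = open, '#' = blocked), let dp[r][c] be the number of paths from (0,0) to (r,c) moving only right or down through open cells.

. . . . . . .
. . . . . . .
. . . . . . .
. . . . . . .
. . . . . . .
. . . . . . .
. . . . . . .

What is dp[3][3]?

20

r\c   0   1   2   3   4   5   6
  0   1   1   1   1   1   1   1
  1   1   2   3   4   5   6   7
  2   1   3   6  10  15  21  28
  3   1   4  10  20  35  56  84
  4   1   5  15  35  70 126 210
  5   1   6  21  56 126 252 462
  6   1   7  28  84 210 462 924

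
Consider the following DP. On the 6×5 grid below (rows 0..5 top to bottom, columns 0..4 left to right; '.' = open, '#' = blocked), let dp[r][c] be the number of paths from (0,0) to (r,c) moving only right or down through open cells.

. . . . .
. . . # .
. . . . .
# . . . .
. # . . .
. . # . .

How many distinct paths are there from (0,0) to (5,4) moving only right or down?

r\c   0   1   2   3   4
  0   1   1   1   1   1
  1   1   2   3   0   1
  2   1   3   6   6   7
  3   0   3   9  15  22
  4   0   0   9  24  46
  5   0   0   0  24  70

70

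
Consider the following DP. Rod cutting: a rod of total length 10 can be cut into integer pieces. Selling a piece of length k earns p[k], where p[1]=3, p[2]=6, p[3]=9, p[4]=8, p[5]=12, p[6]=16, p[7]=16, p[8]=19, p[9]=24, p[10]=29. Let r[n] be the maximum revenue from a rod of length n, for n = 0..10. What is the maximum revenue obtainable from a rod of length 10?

30

   n    0    1    2    3    4    5    6    7    8    9   10
r[n]    0    3    6    9   12   15   18   21   24   27   30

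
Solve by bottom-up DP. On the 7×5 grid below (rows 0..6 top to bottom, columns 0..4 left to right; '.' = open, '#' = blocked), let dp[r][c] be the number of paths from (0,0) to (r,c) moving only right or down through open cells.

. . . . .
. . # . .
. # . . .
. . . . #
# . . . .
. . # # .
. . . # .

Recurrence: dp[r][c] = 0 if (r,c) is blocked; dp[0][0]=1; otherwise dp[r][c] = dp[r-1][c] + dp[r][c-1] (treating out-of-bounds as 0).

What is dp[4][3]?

4

r\c   0   1   2   3   4
  0   1   1   1   1   1
  1   1   2   0   1   2
  2   1   0   0   1   3
  3   1   1   1   2   0
  4   0   1   2   4   4
  5   0   1   0   0   4
  6   0   1   1   0   4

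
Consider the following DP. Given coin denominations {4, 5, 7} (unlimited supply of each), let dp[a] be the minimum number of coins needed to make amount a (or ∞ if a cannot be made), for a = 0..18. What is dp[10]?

2

 a  0  1  2  3  4  5  6  7  8  9 10 11 12 13 14 15 16 17 18
dp  0  -  -  -  1  1  -  1  2  2  2  2  2  3  2  3  3  3  3
(- denotes ∞ / unreachable)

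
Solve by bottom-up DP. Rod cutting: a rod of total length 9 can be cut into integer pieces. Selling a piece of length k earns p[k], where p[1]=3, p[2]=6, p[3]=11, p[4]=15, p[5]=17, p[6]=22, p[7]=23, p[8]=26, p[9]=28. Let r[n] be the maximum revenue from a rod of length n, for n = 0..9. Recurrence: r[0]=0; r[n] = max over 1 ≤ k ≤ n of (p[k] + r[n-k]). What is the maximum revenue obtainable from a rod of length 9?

   n    0    1    2    3    4    5    6    7    8    9
r[n]    0    3    6   11   15   18   22   26   30   33

33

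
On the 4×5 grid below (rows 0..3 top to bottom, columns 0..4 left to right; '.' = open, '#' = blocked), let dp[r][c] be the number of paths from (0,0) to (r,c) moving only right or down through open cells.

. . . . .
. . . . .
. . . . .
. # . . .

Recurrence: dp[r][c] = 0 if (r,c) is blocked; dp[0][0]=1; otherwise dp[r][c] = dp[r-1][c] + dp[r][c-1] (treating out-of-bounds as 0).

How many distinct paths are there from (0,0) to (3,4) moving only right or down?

31

r\c   0   1   2   3   4
  0   1   1   1   1   1
  1   1   2   3   4   5
  2   1   3   6  10  15
  3   1   0   6  16  31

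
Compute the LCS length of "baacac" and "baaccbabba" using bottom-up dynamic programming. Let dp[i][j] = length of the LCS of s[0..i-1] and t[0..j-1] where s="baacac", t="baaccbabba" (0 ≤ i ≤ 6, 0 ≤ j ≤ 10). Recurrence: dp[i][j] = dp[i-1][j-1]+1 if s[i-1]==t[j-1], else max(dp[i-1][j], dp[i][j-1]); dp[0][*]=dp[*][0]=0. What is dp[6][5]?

5

   ''  b  a  a  c  c  b  a  b  b  a
''  0  0  0  0  0  0  0  0  0  0  0
 b  0  1  1  1  1  1  1  1  1  1  1
 a  0  1  2  2  2  2  2  2  2  2  2
 a  0  1  2  3  3  3  3  3  3  3  3
 c  0  1  2  3  4  4  4  4  4  4  4
 a  0  1  2  3  4  4  4  5  5  5  5
 c  0  1  2  3  4  5  5  5  5  5  5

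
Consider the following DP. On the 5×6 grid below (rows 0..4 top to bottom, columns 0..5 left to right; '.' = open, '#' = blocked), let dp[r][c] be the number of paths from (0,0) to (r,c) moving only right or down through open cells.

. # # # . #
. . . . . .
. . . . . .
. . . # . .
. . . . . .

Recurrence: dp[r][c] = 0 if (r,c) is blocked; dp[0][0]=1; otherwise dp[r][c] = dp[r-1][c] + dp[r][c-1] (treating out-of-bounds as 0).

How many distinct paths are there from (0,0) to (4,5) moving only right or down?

r\c   0   1   2   3   4   5
  0   1   0   0   0   0   0
  1   1   1   1   1   1   1
  2   1   2   3   4   5   6
  3   1   3   6   0   5  11
  4   1   4  10  10  15  26

26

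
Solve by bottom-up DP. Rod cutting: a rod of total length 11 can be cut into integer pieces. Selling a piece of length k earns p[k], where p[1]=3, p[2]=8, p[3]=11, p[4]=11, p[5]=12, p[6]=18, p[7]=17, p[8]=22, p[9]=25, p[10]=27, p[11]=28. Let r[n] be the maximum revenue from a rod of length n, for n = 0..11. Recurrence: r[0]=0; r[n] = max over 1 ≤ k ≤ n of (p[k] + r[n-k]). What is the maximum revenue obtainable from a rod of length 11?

   n    0    1    2    3    4    5    6    7    8    9   10   11
r[n]    0    3    8   11   16   19   24   27   32   35   40   43

43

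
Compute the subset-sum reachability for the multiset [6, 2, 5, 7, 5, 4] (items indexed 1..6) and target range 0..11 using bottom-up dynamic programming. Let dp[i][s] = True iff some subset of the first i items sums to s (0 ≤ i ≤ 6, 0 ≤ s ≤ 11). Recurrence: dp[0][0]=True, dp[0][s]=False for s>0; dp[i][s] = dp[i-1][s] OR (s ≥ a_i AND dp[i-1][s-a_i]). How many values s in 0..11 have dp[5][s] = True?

9

i\s   0   1   2   3   4   5   6   7   8   9  10  11
  0   T   F   F   F   F   F   F   F   F   F   F   F
  1   T   F   F   F   F   F   T   F   F   F   F   F
  2   T   F   T   F   F   F   T   F   T   F   F   F
  3   T   F   T   F   F   T   T   T   T   F   F   T
  4   T   F   T   F   F   T   T   T   T   T   F   T
  5   T   F   T   F   F   T   T   T   T   T   T   T
  6   T   F   T   F   T   T   T   T   T   T   T   T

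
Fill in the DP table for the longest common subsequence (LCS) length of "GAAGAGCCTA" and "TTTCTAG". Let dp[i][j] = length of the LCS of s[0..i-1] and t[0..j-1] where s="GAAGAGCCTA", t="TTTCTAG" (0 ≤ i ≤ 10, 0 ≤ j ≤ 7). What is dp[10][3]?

   ''  T  T  T  C  T  A  G
''  0  0  0  0  0  0  0  0
 G  0  0  0  0  0  0  0  1
 A  0  0  0  0  0  0  1  1
 A  0  0  0  0  0  0  1  1
 G  0  0  0  0  0  0  1  2
 A  0  0  0  0  0  0  1  2
 G  0  0  0  0  0  0  1  2
 C  0  0  0  0  1  1  1  2
 C  0  0  0  0  1  1  1  2
 T  0  1  1  1  1  2  2  2
 A  0  1  1  1  1  2  3  3

1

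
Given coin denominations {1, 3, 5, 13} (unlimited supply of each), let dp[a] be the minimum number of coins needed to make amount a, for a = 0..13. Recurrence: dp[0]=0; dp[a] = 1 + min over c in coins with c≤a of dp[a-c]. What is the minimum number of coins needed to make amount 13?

 a  0  1  2  3  4  5  6  7  8  9 10 11 12 13
dp  0  1  2  1  2  1  2  3  2  3  2  3  4  1

1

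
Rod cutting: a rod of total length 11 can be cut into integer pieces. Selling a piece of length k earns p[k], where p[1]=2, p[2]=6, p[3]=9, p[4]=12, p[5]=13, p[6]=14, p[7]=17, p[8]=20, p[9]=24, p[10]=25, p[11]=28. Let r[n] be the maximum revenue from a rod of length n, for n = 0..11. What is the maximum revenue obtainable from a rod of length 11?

33

   n    0    1    2    3    4    5    6    7    8    9   10   11
r[n]    0    2    6    9   12   15   18   21   24   27   30   33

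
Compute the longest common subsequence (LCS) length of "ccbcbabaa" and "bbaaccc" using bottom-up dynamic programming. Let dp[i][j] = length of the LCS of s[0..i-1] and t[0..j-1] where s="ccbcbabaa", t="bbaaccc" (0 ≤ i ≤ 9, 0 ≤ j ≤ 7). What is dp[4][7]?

   ''  b  b  a  a  c  c  c
''  0  0  0  0  0  0  0  0
 c  0  0  0  0  0  1  1  1
 c  0  0  0  0  0  1  2  2
 b  0  1  1  1  1  1  2  2
 c  0  1  1  1  1  2  2  3
 b  0  1  2  2  2  2  2  3
 a  0  1  2  3  3  3  3  3
 b  0  1  2  3  3  3  3  3
 a  0  1  2  3  4  4  4  4
 a  0  1  2  3  4  4  4  4

3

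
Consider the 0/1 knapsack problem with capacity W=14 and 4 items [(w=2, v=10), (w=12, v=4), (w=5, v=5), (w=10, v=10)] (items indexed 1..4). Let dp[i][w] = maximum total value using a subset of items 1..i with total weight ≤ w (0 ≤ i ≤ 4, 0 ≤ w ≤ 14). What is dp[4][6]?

i\w   0   1   2   3   4   5   6   7   8   9  10  11  12  13  14
  0   0   0   0   0   0   0   0   0   0   0   0   0   0   0   0
  1   0   0  10  10  10  10  10  10  10  10  10  10  10  10  10
  2   0   0  10  10  10  10  10  10  10  10  10  10  10  10  14
  3   0   0  10  10  10  10  10  15  15  15  15  15  15  15  15
  4   0   0  10  10  10  10  10  15  15  15  15  15  20  20  20

10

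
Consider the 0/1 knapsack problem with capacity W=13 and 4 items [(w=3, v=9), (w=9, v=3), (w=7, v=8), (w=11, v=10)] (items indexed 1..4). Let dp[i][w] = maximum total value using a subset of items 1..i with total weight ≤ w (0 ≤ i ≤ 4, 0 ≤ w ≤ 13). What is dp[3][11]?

i\w   0   1   2   3   4   5   6   7   8   9  10  11  12  13
  0   0   0   0   0   0   0   0   0   0   0   0   0   0   0
  1   0   0   0   9   9   9   9   9   9   9   9   9   9   9
  2   0   0   0   9   9   9   9   9   9   9   9   9  12  12
  3   0   0   0   9   9   9   9   9   9   9  17  17  17  17
  4   0   0   0   9   9   9   9   9   9   9  17  17  17  17

17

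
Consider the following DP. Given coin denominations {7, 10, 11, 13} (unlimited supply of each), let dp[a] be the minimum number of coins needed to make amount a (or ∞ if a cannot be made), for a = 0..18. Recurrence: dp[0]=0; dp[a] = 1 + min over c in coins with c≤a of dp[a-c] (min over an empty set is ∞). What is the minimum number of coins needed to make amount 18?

 a  0  1  2  3  4  5  6  7  8  9 10 11 12 13 14 15 16 17 18
dp  0  -  -  -  -  -  -  1  -  -  1  1  -  1  2  -  -  2  2
(- denotes ∞ / unreachable)

2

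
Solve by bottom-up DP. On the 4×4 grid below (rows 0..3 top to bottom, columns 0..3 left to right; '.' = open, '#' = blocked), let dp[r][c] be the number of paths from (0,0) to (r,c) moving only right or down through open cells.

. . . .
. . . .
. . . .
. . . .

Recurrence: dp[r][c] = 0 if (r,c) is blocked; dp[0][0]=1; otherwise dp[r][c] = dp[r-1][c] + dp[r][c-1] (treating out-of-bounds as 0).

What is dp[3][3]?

20

r\c   0   1   2   3
  0   1   1   1   1
  1   1   2   3   4
  2   1   3   6  10
  3   1   4  10  20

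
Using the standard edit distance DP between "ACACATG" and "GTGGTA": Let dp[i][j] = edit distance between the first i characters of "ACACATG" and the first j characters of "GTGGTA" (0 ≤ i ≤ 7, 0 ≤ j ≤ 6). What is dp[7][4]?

   ''  G  T  G  G  T  A
''  0  1  2  3  4  5  6
 A  1  1  2  3  4  5  5
 C  2  2  2  3  4  5  6
 A  3  3  3  3  4  5  5
 C  4  4  4  4  4  5  6
 A  5  5  5  5  5  5  5
 T  6  6  5  6  6  5  6
 G  7  6  6  5  6  6  6

6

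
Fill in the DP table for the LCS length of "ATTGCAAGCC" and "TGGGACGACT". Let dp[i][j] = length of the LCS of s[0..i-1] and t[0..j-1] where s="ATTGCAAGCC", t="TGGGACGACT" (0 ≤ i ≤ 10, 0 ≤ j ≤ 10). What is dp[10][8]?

   ''  T  G  G  G  A  C  G  A  C  T
''  0  0  0  0  0  0  0  0  0  0  0
 A  0  0  0  0  0  1  1  1  1  1  1
 T  0  1  1  1  1  1  1  1  1  1  2
 T  0  1  1  1  1  1  1  1  1  1  2
 G  0  1  2  2  2  2  2  2  2  2  2
 C  0  1  2  2  2  2  3  3  3  3  3
 A  0  1  2  2  2  3  3  3  4  4  4
 A  0  1  2  2  2  3  3  3  4  4  4
 G  0  1  2  3  3  3  3  4  4  4  4
 C  0  1  2  3  3  3  4  4  4  5  5
 C  0  1  2  3  3  3  4  4  4  5  5

4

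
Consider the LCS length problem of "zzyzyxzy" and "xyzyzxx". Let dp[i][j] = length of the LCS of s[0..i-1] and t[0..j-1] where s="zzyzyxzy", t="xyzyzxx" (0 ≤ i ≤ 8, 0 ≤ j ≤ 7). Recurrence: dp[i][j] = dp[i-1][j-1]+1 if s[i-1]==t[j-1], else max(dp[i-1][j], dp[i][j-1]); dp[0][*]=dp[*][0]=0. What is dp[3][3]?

1

   ''  x  y  z  y  z  x  x
''  0  0  0  0  0  0  0  0
 z  0  0  0  1  1  1  1  1
 z  0  0  0  1  1  2  2  2
 y  0  0  1  1  2  2  2  2
 z  0  0  1  2  2  3  3  3
 y  0  0  1  2  3  3  3  3
 x  0  1  1  2  3  3  4  4
 z  0  1  1  2  3  4  4  4
 y  0  1  2  2  3  4  4  4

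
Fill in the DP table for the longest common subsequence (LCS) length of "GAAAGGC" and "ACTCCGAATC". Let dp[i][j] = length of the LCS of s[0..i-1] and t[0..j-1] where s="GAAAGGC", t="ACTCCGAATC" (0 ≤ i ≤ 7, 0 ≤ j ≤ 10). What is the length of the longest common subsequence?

   ''  A  C  T  C  C  G  A  A  T  C
''  0  0  0  0  0  0  0  0  0  0  0
 G  0  0  0  0  0  0  1  1  1  1  1
 A  0  1  1  1  1  1  1  2  2  2  2
 A  0  1  1  1  1  1  1  2  3  3  3
 A  0  1  1  1  1  1  1  2  3  3  3
 G  0  1  1  1  1  1  2  2  3  3  3
 G  0  1  1  1  1  1  2  2  3  3  3
 C  0  1  2  2  2  2  2  2  3  3  4

4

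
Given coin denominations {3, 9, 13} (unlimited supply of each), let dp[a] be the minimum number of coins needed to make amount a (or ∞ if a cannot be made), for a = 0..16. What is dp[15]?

3

 a  0  1  2  3  4  5  6  7  8  9 10 11 12 13 14 15 16
dp  0  -  -  1  -  -  2  -  -  1  -  -  2  1  -  3  2
(- denotes ∞ / unreachable)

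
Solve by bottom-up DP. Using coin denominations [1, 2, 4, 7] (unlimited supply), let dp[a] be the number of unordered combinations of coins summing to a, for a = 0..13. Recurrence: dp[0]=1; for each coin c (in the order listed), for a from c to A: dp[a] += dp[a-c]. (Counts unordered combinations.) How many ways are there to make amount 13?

after  coin     0     1     2     3     4     5     6     7     8     9    10    11    12    13
          1     1     1     1     1     1     1     1     1     1     1     1     1     1     1
          2     1     1     2     2     3     3     4     4     5     5     6     6     7     7
          4     1     1     2     2     4     4     6     6     9     9    12    12    16    16
          7     1     1     2     2     4     4     6     7    10    11    14    16    20    22

22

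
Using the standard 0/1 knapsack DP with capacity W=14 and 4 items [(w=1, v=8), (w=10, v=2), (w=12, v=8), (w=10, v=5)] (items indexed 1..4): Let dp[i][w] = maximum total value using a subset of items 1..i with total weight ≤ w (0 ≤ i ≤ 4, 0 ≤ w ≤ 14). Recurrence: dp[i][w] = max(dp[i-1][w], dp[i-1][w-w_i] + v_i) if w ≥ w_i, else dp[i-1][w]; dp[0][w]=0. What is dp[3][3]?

8

i\w   0   1   2   3   4   5   6   7   8   9  10  11  12  13  14
  0   0   0   0   0   0   0   0   0   0   0   0   0   0   0   0
  1   0   8   8   8   8   8   8   8   8   8   8   8   8   8   8
  2   0   8   8   8   8   8   8   8   8   8   8  10  10  10  10
  3   0   8   8   8   8   8   8   8   8   8   8  10  10  16  16
  4   0   8   8   8   8   8   8   8   8   8   8  13  13  16  16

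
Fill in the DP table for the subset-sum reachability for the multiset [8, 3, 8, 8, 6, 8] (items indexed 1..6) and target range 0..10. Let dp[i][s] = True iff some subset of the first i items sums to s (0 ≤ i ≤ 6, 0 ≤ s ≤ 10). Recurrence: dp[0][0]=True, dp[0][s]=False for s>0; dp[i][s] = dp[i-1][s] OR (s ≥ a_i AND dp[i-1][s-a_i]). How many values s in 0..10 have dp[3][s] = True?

i\s   0   1   2   3   4   5   6   7   8   9  10
  0   T   F   F   F   F   F   F   F   F   F   F
  1   T   F   F   F   F   F   F   F   T   F   F
  2   T   F   F   T   F   F   F   F   T   F   F
  3   T   F   F   T   F   F   F   F   T   F   F
  4   T   F   F   T   F   F   F   F   T   F   F
  5   T   F   F   T   F   F   T   F   T   T   F
  6   T   F   F   T   F   F   T   F   T   T   F

3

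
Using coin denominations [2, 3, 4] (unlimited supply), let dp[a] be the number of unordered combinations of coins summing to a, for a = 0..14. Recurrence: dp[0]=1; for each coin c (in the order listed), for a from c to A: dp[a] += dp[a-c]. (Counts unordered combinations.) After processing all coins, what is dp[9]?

3

after  coin     0     1     2     3     4     5     6     7     8     9    10    11    12    13    14
          2     1     0     1     0     1     0     1     0     1     0     1     0     1     0     1
          3     1     0     1     1     1     1     2     1     2     2     2     2     3     2     3
          4     1     0     1     1     2     1     3     2     4     3     5     4     7     5     8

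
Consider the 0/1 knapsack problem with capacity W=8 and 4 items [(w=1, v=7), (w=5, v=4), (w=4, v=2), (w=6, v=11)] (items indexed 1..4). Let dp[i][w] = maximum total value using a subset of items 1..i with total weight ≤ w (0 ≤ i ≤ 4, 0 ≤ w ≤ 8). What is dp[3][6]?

i\w   0   1   2   3   4   5   6   7   8
  0   0   0   0   0   0   0   0   0   0
  1   0   7   7   7   7   7   7   7   7
  2   0   7   7   7   7   7  11  11  11
  3   0   7   7   7   7   9  11  11  11
  4   0   7   7   7   7   9  11  18  18

11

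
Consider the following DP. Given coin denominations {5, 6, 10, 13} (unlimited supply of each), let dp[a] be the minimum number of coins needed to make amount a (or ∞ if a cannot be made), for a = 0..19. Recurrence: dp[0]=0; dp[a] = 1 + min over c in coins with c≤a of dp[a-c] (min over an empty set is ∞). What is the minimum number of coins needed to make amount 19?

 a  0  1  2  3  4  5  6  7  8  9 10 11 12 13 14 15 16 17 18 19
dp  0  -  -  -  -  1  1  -  -  -  1  2  2  1  -  2  2  3  2  2
(- denotes ∞ / unreachable)

2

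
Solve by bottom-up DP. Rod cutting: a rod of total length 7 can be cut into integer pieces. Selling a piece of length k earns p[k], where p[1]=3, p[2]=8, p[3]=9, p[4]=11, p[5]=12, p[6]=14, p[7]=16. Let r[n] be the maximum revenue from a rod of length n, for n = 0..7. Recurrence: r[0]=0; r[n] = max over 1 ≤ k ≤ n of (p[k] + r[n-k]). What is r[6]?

   n    0    1    2    3    4    5    6    7
r[n]    0    3    8   11   16   19   24   27

24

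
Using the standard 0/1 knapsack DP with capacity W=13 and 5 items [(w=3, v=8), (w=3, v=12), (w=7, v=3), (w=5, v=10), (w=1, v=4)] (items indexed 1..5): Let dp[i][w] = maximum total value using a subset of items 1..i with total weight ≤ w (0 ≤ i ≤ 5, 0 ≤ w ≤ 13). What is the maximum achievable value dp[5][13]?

i\w   0   1   2   3   4   5   6   7   8   9  10  11  12  13
  0   0   0   0   0   0   0   0   0   0   0   0   0   0   0
  1   0   0   0   8   8   8   8   8   8   8   8   8   8   8
  2   0   0   0  12  12  12  20  20  20  20  20  20  20  20
  3   0   0   0  12  12  12  20  20  20  20  20  20  20  23
  4   0   0   0  12  12  12  20  20  22  22  22  30  30  30
  5   0   4   4  12  16  16  20  24  24  26  26  30  34  34

34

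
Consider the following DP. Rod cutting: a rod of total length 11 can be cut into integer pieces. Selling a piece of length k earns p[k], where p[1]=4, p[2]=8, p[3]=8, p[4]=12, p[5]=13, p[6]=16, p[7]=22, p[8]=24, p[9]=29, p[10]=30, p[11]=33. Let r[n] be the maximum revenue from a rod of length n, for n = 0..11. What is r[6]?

24

   n    0    1    2    3    4    5    6    7    8    9   10   11
r[n]    0    4    8   12   16   20   24   28   32   36   40   44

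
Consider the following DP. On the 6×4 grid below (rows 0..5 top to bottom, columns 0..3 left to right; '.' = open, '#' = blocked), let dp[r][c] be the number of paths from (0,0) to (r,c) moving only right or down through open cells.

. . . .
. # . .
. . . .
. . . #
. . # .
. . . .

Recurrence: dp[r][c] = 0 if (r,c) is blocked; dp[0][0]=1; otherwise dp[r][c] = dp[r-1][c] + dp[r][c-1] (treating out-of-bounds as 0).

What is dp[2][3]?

r\c   0   1   2   3
  0   1   1   1   1
  1   1   0   1   2
  2   1   1   2   4
  3   1   2   4   0
  4   1   3   0   0
  5   1   4   4   4

4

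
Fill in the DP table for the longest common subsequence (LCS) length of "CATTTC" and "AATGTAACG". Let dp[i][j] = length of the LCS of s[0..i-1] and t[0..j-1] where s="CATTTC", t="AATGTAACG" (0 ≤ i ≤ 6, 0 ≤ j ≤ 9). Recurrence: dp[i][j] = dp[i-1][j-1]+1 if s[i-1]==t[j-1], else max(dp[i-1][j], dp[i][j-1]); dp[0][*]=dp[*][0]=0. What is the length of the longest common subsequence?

   ''  A  A  T  G  T  A  A  C  G
''  0  0  0  0  0  0  0  0  0  0
 C  0  0  0  0  0  0  0  0  1  1
 A  0  1  1  1  1  1  1  1  1  1
 T  0  1  1  2  2  2  2  2  2  2
 T  0  1  1  2  2  3  3  3  3  3
 T  0  1  1  2  2  3  3  3  3  3
 C  0  1  1  2  2  3  3  3  4  4

4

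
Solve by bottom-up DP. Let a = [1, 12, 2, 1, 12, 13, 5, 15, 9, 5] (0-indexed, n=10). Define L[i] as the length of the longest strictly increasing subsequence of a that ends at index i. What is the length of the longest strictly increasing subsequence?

5

   i    0    1    2    3    4    5    6    7    8    9
a[i]    1   12    2    1   12   13    5   15    9    5
L[i]    1    2    2    1    3    4    3    5    4    3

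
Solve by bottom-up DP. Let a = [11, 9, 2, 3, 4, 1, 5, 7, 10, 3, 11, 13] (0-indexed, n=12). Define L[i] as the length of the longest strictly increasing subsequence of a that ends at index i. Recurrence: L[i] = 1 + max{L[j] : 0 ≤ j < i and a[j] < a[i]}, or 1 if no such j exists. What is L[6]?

   i    0    1    2    3    4    5    6    7    8    9   10   11
a[i]   11    9    2    3    4    1    5    7   10    3   11   13
L[i]    1    1    1    2    3    1    4    5    6    2    7    8

4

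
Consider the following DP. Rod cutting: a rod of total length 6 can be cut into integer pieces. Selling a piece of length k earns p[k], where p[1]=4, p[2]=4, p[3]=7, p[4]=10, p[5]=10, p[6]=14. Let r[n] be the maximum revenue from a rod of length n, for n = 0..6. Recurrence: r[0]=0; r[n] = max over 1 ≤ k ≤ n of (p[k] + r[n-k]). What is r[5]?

   n    0    1    2    3    4    5    6
r[n]    0    4    8   12   16   20   24

20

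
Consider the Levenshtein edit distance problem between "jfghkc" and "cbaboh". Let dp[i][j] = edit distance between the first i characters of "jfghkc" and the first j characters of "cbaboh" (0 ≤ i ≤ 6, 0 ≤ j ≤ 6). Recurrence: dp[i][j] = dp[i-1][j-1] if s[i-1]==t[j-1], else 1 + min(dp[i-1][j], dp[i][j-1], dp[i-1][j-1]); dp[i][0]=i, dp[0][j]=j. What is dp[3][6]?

   ''  c  b  a  b  o  h
''  0  1  2  3  4  5  6
 j  1  1  2  3  4  5  6
 f  2  2  2  3  4  5  6
 g  3  3  3  3  4  5  6
 h  4  4  4  4  4  5  5
 k  5  5  5  5  5  5  6
 c  6  5  6  6  6  6  6

6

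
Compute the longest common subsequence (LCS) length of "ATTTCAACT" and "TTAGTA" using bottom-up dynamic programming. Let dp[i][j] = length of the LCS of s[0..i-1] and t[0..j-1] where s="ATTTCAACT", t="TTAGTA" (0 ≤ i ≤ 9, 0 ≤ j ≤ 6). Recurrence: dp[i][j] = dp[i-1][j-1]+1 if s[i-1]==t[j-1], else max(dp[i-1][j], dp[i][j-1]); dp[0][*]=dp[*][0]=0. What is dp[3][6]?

   ''  T  T  A  G  T  A
''  0  0  0  0  0  0  0
 A  0  0  0  1  1  1  1
 T  0  1  1  1  1  2  2
 T  0  1  2  2  2  2  2
 T  0  1  2  2  2  3  3
 C  0  1  2  2  2  3  3
 A  0  1  2  3  3  3  4
 A  0  1  2  3  3  3  4
 C  0  1  2  3  3  3  4
 T  0  1  2  3  3  4  4

2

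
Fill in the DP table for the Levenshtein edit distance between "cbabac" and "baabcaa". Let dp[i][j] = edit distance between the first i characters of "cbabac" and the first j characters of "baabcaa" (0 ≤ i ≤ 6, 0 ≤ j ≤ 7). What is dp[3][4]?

   ''  b  a  a  b  c  a  a
''  0  1  2  3  4  5  6  7
 c  1  1  2  3  4  4  5  6
 b  2  1  2  3  3  4  5  6
 a  3  2  1  2  3  4  4  5
 b  4  3  2  2  2  3  4  5
 a  5  4  3  2  3  3  3  4
 c  6  5  4  3  3  3  4  4

3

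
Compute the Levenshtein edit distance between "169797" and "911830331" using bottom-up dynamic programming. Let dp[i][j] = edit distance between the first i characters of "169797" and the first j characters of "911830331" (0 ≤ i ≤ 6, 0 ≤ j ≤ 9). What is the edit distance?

8

   ''  9  1  1  8  3  0  3  3  1
''  0  1  2  3  4  5  6  7  8  9
 1  1  1  1  2  3  4  5  6  7  8
 6  2  2  2  2  3  4  5  6  7  8
 9  3  2  3  3  3  4  5  6  7  8
 7  4  3  3  4  4  4  5  6  7  8
 9  5  4  4  4  5  5  5  6  7  8
 7  6  5  5  5  5  6  6  6  7  8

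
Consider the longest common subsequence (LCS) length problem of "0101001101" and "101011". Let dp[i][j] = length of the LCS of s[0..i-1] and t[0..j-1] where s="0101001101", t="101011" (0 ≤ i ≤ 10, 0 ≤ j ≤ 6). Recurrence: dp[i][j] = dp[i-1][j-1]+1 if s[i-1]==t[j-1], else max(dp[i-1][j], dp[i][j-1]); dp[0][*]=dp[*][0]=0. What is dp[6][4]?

4

   ''  1  0  1  0  1  1
''  0  0  0  0  0  0  0
 0  0  0  1  1  1  1  1
 1  0  1  1  2  2  2  2
 0  0  1  2  2  3  3  3
 1  0  1  2  3  3  4  4
 0  0  1  2  3  4  4  4
 0  0  1  2  3  4  4  4
 1  0  1  2  3  4  5  5
 1  0  1  2  3  4  5  6
 0  0  1  2  3  4  5  6
 1  0  1  2  3  4  5  6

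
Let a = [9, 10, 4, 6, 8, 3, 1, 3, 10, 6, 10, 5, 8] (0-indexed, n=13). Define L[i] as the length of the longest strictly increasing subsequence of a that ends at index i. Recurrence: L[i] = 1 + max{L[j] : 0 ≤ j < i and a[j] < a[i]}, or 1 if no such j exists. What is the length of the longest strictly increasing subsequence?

   i    0    1    2    3    4    5    6    7    8    9   10   11   12
a[i]    9   10    4    6    8    3    1    3   10    6   10    5    8
L[i]    1    2    1    2    3    1    1    2    4    3    4    3    4

4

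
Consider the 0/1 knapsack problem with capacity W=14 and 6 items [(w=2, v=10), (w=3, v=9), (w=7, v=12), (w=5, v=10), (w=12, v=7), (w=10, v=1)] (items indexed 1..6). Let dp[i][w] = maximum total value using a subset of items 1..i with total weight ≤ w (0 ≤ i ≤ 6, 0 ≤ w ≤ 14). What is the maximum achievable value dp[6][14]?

i\w   0   1   2   3   4   5   6   7   8   9  10  11  12  13  14
  0   0   0   0   0   0   0   0   0   0   0   0   0   0   0   0
  1   0   0  10  10  10  10  10  10  10  10  10  10  10  10  10
  2   0   0  10  10  10  19  19  19  19  19  19  19  19  19  19
  3   0   0  10  10  10  19  19  19  19  22  22  22  31  31  31
  4   0   0  10  10  10  19  19  20  20  22  29  29  31  31  32
  5   0   0  10  10  10  19  19  20  20  22  29  29  31  31  32
  6   0   0  10  10  10  19  19  20  20  22  29  29  31  31  32

32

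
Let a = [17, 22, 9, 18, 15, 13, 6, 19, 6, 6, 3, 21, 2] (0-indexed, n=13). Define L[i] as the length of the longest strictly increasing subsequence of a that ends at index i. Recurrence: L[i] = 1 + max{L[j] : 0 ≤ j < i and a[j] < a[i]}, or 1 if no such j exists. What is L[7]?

3

   i    0    1    2    3    4    5    6    7    8    9   10   11   12
a[i]   17   22    9   18   15   13    6   19    6    6    3   21    2
L[i]    1    2    1    2    2    2    1    3    1    1    1    4    1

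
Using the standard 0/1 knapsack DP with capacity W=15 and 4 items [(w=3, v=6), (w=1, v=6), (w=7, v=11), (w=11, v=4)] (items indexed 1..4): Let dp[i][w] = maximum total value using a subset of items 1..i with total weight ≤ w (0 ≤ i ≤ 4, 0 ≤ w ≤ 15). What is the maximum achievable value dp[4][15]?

23

i\w   0   1   2   3   4   5   6   7   8   9  10  11  12  13  14  15
  0   0   0   0   0   0   0   0   0   0   0   0   0   0   0   0   0
  1   0   0   0   6   6   6   6   6   6   6   6   6   6   6   6   6
  2   0   6   6   6  12  12  12  12  12  12  12  12  12  12  12  12
  3   0   6   6   6  12  12  12  12  17  17  17  23  23  23  23  23
  4   0   6   6   6  12  12  12  12  17  17  17  23  23  23  23  23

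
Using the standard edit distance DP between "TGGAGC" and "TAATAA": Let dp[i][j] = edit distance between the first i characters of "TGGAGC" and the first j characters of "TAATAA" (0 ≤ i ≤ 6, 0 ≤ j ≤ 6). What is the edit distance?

   ''  T  A  A  T  A  A
''  0  1  2  3  4  5  6
 T  1  0  1  2  3  4  5
 G  2  1  1  2  3  4  5
 G  3  2  2  2  3  4  5
 A  4  3  2  2  3  3  4
 G  5  4  3  3  3  4  4
 C  6  5  4  4  4  4  5

5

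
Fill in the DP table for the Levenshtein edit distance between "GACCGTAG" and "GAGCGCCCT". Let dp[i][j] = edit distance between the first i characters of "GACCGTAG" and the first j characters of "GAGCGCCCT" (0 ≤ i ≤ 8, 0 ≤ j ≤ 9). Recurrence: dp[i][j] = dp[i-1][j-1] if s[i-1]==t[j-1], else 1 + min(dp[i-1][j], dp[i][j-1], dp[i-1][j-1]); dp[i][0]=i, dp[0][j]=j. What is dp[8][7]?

   ''  G  A  G  C  G  C  C  C  T
''  0  1  2  3  4  5  6  7  8  9
 G  1  0  1  2  3  4  5  6  7  8
 A  2  1  0  1  2  3  4  5  6  7
 C  3  2  1  1  1  2  3  4  5  6
 C  4  3  2  2  1  2  2  3  4  5
 G  5  4  3  2  2  1  2  3  4  5
 T  6  5  4  3  3  2  2  3  4  4
 A  7  6  5  4  4  3  3  3  4  5
 G  8  7  6  5  5  4  4  4  4  5

4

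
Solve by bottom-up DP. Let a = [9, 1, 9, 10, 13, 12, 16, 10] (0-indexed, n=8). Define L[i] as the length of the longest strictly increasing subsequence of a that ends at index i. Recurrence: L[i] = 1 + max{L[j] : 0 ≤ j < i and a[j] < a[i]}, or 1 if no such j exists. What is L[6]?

   i    0    1    2    3    4    5    6    7
a[i]    9    1    9   10   13   12   16   10
L[i]    1    1    2    3    4    4    5    3

5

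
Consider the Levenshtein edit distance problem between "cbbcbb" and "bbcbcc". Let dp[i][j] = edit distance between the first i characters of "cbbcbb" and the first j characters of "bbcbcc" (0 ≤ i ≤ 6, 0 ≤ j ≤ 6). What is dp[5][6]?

3

   ''  b  b  c  b  c  c
''  0  1  2  3  4  5  6
 c  1  1  2  2  3  4  5
 b  2  1  1  2  2  3  4
 b  3  2  1  2  2  3  4
 c  4  3  2  1  2  2  3
 b  5  4  3  2  1  2  3
 b  6  5  4  3  2  2  3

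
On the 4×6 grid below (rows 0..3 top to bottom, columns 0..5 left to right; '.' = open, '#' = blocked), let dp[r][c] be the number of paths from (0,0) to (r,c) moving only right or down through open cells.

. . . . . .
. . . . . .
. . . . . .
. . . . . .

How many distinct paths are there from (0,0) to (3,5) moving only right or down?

56

r\c   0   1   2   3   4   5
  0   1   1   1   1   1   1
  1   1   2   3   4   5   6
  2   1   3   6  10  15  21
  3   1   4  10  20  35  56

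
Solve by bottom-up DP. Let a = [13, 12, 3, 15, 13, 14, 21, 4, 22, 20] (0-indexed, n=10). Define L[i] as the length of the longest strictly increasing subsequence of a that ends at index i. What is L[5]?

   i    0    1    2    3    4    5    6    7    8    9
a[i]   13   12    3   15   13   14   21    4   22   20
L[i]    1    1    1    2    2    3    4    2    5    4

3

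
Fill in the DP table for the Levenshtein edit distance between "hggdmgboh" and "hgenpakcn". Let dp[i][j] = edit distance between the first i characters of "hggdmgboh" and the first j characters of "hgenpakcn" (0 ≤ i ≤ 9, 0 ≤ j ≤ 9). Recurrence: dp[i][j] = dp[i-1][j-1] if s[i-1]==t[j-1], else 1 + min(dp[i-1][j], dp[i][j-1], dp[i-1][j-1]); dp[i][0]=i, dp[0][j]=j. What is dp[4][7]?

   ''  h  g  e  n  p  a  k  c  n
''  0  1  2  3  4  5  6  7  8  9
 h  1  0  1  2  3  4  5  6  7  8
 g  2  1  0  1  2  3  4  5  6  7
 g  3  2  1  1  2  3  4  5  6  7
 d  4  3  2  2  2  3  4  5  6  7
 m  5  4  3  3  3  3  4  5  6  7
 g  6  5  4  4  4  4  4  5  6  7
 b  7  6  5  5  5  5  5  5  6  7
 o  8  7  6  6  6  6  6  6  6  7
 h  9  8  7  7  7  7  7  7  7  7

5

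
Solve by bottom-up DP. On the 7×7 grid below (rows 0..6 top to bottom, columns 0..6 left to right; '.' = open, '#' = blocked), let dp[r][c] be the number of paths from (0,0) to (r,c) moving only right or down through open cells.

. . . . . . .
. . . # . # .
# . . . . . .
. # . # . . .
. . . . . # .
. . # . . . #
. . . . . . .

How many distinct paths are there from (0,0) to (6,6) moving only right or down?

r\c   0   1   2   3   4   5   6
  0   1   1   1   1   1   1   1
  1   1   2   3   0   1   0   1
  2   0   2   5   5   6   6   7
  3   0   0   5   0   6  12  19
  4   0   0   5   5  11   0  19
  5   0   0   0   5  16  16   0
  6   0   0   0   5  21  37  37

37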